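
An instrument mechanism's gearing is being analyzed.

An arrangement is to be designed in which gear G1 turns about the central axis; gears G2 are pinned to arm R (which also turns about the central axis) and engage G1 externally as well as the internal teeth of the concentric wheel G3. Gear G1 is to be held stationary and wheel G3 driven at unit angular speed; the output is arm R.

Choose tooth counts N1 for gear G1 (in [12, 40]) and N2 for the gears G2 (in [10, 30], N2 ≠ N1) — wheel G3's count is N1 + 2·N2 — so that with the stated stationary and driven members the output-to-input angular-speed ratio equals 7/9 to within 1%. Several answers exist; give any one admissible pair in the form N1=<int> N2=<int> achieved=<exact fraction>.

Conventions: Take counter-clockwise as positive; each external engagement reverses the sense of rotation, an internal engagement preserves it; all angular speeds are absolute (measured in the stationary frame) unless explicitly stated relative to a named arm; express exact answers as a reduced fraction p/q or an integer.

topology: planetary set — design target 7/9, arm = carrier (Willis)
Willis with ω_sun = 0: ω_arm/ω_ring = N3/(N1+N3); set equal to 7/9  ⇒  N3/N1 = (7/9)/(1 − 7/9) = 7/2
N3 = N1 + 2·N2  ⇒  N2/N1 = (N3/N1 − 1)/2 = (7/2 − 1)/2 = 5/4
smallest multiple with N1 ≥ 12 and N2 ≥ 10: k = 3  ⇒  N1 = 3·4 = 12, N2 = 3·5 = 15 (N1 ≤ 40, N2 ≤ 30, N2 ≠ N1 ✓), N3 = 12 + 2·15 = 42
check: N3/(N1+N3) with N1 = 12, N3 = 42 gives 7/9; |achieved − target| = 0 ≤ 7/900 ✓

N1=12 N2=15 achieved=7/9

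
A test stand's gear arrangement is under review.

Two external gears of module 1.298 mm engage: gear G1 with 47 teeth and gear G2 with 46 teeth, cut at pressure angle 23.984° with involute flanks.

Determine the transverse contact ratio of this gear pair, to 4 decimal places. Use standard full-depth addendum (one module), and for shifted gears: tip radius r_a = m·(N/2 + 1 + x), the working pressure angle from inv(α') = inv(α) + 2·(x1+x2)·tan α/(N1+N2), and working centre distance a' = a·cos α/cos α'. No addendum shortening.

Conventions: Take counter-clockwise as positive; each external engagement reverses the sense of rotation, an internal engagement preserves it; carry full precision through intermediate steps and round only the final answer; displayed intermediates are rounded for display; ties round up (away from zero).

class = single-mesh tooth geometry [involute pair 47T × 46T, m = 1.298]
base radii: r_b1 = 27.869341, r_b2 = 27.276376
tip radii: r_a1 = 31.801000, r_a2 = 31.152000
no profile shift: α' = α, a' = a
action lengths: √(r_a1²−r_b1²) = 15.316770, √(r_a2²−r_b2²) = 15.048137
base pitch p_b = π·m·cos α = 3.725707
CR = (15.316770 + 15.048137 − 60.357000·sin 23.98400°)/3.725707 = 1.565046
contact ratio ≈ 1.5650

1.5650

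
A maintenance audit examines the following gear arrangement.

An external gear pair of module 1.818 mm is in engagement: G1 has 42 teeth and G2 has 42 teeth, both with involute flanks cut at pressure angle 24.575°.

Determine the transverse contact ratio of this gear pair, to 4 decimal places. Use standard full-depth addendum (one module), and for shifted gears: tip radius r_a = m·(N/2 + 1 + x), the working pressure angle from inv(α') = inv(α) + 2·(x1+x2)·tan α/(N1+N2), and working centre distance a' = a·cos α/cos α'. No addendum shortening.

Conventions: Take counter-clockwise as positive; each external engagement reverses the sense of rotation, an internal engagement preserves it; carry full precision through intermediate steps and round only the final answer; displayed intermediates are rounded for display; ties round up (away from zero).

1.5315

recognized (one external pair, fixed centres): single-mesh tooth geometry, m = 1.818, N1 = 42, N2 = 42
base radii: r_b1 = 34.719747, r_b2 = 34.719747
tip radii: r_a1 = 39.996000, r_a2 = 39.996000
no profile shift: α' = α, a' = a
action lengths: √(r_a1²−r_b1²) = 19.854953, √(r_a2²−r_b2²) = 19.854953
base pitch p_b = π·m·cos α = 5.194062
CR = (19.854953 + 19.854953 − 76.356000·sin 24.57500°)/5.194062 = 1.531492
contact ratio ≈ 1.5315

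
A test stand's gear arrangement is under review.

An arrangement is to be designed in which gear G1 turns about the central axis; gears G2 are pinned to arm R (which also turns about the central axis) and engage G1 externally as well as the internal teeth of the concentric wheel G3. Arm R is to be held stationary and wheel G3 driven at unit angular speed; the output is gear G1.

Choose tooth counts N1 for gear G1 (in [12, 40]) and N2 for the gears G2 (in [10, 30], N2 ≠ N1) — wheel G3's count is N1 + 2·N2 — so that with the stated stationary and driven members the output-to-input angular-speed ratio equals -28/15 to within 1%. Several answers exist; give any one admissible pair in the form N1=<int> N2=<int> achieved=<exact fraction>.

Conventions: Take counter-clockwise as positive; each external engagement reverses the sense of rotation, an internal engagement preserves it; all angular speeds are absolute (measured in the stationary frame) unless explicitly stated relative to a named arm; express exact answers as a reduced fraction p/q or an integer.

N1=30 N2=13 achieved=-28/15

class = planetary set [ratio -28/15 wanted; Willis about the carrier]
Willis with ω_arm = 0: ω_sun/ω_ring = −N3/N1; set equal to -28/15  ⇒  N3/N1 = −(-28/15) = 28/15
N3 = N1 + 2·N2  ⇒  N2/N1 = (N3/N1 − 1)/2 = (28/15 − 1)/2 = 13/30
smallest multiple with N1 ≥ 12 and N2 ≥ 10: k = 1  ⇒  N1 = 1·30 = 30, N2 = 1·13 = 13 (N1 ≤ 40, N2 ≤ 30, N2 ≠ N1 ✓), N3 = 30 + 2·13 = 56
check: −N3/N1 with N1 = 30, N3 = 56 gives -28/15; |achieved − target| = 0 ≤ 7/375 ✓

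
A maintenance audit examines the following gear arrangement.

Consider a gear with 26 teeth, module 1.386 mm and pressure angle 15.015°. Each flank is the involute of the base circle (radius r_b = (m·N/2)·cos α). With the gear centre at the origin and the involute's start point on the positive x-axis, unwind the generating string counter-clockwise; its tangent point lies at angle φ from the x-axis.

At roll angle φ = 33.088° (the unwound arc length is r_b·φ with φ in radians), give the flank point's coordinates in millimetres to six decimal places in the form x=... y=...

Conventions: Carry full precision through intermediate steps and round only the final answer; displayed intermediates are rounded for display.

class = single-mesh tooth geometry [base-circle involute, m = 1.386, 26T]
pitch radius r_p = m·N/2 = 1.386·26/2 = 18.018000
base radius r_b = r_p·cos α = 18.018000·cos 15.015° = 17.402830
roll angle φ = 33.088° = 0.57749454 rad
x = r_b·(cos φ + φ·sin φ) = 20.067249
y = r_b·(sin φ − φ·cos φ) = 1.080411

x=20.067249 y=1.080411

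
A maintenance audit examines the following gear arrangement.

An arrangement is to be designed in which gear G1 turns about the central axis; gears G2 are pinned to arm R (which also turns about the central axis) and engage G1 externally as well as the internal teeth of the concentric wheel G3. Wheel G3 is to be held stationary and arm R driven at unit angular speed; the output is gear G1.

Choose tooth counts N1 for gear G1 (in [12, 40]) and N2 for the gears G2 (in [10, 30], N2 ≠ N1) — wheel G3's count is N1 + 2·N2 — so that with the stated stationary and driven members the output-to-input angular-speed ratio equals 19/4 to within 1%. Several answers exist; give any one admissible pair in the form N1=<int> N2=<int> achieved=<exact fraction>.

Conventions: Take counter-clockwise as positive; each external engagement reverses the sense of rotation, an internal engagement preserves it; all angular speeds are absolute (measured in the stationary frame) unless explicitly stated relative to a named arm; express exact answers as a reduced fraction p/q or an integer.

planetary set to be sized for 19/4 (Willis relation)
Willis with ω_ring = 0: ω_sun/ω_arm = (N1+N3)/N1; set equal to 19/4  ⇒  N3/N1 = 19/4 − 1 = 15/4
N3 = N1 + 2·N2  ⇒  N2/N1 = (N3/N1 − 1)/2 = (15/4 − 1)/2 = 11/8
smallest multiple with N1 ≥ 12 and N2 ≥ 10: k = 2  ⇒  N1 = 2·8 = 16, N2 = 2·11 = 22 (N1 ≤ 40, N2 ≤ 30, N2 ≠ N1 ✓), N3 = 16 + 2·22 = 60
check: (N1+N3)/N1 with N1 = 16, N3 = 60 gives 19/4; |achieved − target| = 0 ≤ 19/400 ✓

N1=16 N2=22 achieved=19/4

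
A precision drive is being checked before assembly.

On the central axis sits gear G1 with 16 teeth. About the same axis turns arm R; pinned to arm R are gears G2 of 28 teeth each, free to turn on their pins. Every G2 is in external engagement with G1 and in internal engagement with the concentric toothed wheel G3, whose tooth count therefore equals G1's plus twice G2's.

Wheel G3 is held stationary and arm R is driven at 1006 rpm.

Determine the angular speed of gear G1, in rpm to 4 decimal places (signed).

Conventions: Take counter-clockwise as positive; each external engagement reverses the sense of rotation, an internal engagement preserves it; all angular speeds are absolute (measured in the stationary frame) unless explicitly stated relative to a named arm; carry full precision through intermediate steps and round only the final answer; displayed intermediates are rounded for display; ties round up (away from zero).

topology: planetary set — G1 16T / G2 28T / G3 72T, arm = carrier (Willis)
normalise by the input: solve with ω_arm = 1, then scale by 1006 rpm
ring teeth: 16 + 2·28 = 72
16(ω_sun−ω_arm) = −72(ω_ring−ω_arm),  ω_ring = 0, ω_arm = 1
ω_sun = 1 − (72/16)(0−1) = 11/2
scale: ω_sun = 11/2 × 1006 rpm = +5533.0000 rpm

+5533.0000 rpm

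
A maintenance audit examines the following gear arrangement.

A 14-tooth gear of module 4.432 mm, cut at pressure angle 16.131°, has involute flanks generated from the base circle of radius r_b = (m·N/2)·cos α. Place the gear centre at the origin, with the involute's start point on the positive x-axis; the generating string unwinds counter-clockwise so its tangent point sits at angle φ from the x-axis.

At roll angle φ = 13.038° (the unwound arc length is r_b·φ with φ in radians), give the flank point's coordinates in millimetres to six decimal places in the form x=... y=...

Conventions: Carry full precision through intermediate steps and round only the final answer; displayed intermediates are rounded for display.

x=30.564207 y=0.116452

recognized (one wheel, involute flank): single-mesh tooth geometry, m = 4.432, N = 14
pitch radius r_p = m·N/2 = 4.432·14/2 = 31.024000
base radius r_b = r_p·cos α = 31.024000·cos 16.131° = 29.802553
roll angle φ = 13.038° = 0.22755603 rad
x = r_b·(cos φ + φ·sin φ) = 30.564207
y = r_b·(sin φ − φ·cos φ) = 0.116452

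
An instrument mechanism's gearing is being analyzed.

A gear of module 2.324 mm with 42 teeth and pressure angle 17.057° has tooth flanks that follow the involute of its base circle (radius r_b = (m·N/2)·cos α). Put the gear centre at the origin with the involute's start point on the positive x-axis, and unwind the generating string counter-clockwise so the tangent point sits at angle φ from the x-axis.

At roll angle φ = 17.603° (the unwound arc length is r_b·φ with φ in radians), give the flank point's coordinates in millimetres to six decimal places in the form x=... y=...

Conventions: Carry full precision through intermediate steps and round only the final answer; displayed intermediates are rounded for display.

single-mesh involute tooth geometry (42T wheel at module 2.324)
pitch radius r_p = m·N/2 = 2.324·42/2 = 48.804000
base radius r_b = r_p·cos α = 48.804000·cos 17.057° = 46.657279
roll angle φ = 17.603° = 0.30723031 rad
x = r_b·(cos φ + φ·sin φ) = 48.807590
y = r_b·(sin φ − φ·cos φ) = 0.446771

x=48.807590 y=0.446771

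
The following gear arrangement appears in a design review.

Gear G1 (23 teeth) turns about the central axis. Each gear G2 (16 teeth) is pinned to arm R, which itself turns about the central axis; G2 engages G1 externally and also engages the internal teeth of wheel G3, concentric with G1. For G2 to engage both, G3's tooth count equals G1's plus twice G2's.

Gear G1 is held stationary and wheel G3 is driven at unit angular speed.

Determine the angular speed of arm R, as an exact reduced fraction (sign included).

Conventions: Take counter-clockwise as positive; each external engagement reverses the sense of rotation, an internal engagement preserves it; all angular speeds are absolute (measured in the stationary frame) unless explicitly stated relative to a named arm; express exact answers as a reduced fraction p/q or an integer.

55/78

recognized (axles ride arm R): planetary set, 23/16/55 teeth
ring teeth: 23 + 2·16 = 55
23(ω_sun−ω_arm) = −55(ω_ring−ω_arm),  ω_sun = 0, ω_ring = 1
23(0−ω_arm) = −55(1−ω_arm)  ⇒  78·ω_arm = 55  ⇒  ω_arm = 55/78
exact speed ratio = 55/78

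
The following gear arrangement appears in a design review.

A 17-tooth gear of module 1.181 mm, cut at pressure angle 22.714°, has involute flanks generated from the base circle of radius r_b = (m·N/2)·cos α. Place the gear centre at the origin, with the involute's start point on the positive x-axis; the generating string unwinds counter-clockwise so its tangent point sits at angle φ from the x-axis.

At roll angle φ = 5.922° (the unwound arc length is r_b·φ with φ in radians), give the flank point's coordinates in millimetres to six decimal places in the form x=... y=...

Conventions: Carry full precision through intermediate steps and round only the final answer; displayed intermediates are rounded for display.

single-mesh involute tooth geometry (17T wheel at module 1.181)
pitch radius r_p = m·N/2 = 1.181·17/2 = 10.038500
base radius r_b = r_p·cos α = 10.038500·cos 22.714° = 9.259952
roll angle φ = 5.922° = 0.10335840 rad
x = r_b·(cos φ + φ·sin φ) = 9.309282
y = r_b·(sin φ − φ·cos φ) = 0.003405

x=9.309282 y=0.003405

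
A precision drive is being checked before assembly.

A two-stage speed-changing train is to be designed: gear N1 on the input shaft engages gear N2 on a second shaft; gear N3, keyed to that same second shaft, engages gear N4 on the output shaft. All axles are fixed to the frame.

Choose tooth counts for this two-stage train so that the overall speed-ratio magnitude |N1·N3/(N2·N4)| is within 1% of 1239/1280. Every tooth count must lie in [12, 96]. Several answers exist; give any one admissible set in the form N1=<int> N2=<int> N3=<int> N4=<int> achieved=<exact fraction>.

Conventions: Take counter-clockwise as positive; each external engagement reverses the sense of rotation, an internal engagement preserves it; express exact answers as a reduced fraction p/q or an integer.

2-stage fixed-axis compound train for ratio 1239/1280
target = 1239/1280 in lowest terms: an exact hit needs N1·N3 = k·1239 and N2·N4 = k·1280 for one integer k, every count in [12, 96]; additionally prefer no 1:1 stage (N1 ≠ N2, N3 ≠ N4)
k = 1: N1·N3 = 1239 = 21·59, N2·N4 = 1280 = 16·80
achieved = 21·59/(16·80) = 1239/1280; |achieved − target| = 0 ≤ 1239/128000 ✓

N1=21 N2=16 N3=59 N4=80 achieved=1239/1280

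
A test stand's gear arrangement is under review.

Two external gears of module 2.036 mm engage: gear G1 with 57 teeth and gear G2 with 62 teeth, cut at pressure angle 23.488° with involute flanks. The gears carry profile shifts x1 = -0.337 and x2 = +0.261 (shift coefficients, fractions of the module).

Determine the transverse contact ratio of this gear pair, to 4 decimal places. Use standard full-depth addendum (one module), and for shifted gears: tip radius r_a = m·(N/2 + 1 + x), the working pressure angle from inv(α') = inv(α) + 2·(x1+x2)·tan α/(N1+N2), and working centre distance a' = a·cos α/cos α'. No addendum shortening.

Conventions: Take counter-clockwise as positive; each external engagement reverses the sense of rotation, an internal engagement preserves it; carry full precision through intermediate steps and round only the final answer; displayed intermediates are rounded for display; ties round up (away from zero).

topology: single-mesh involute geometry — m = 2.036, 57T/62T pair
base radii: r_b1 = 53.218173, r_b2 = 57.886433
tip radii: r_a1 = 59.375868, r_a2 = 65.683396
inv(α') = inv(23.488°) + 2·(-0.337+0.261)·tan α/(57+62) = 0.02406535  ⇒  α' = 23.31822°
a' = a·cos α / cos α' = 121.1420·cos 23.488°/cos 23.31822° = 120.986735
action lengths: √(r_a1²−r_b1²) = 26.330967, √(r_a2²−r_b2²) = 31.039802
base pitch p_b = π·m·cos α = 5.866309
CR = (26.330967 + 31.039802 − 120.986735·sin 23.31822°)/5.866309 = 1.615953
contact ratio ≈ 1.6160

1.6160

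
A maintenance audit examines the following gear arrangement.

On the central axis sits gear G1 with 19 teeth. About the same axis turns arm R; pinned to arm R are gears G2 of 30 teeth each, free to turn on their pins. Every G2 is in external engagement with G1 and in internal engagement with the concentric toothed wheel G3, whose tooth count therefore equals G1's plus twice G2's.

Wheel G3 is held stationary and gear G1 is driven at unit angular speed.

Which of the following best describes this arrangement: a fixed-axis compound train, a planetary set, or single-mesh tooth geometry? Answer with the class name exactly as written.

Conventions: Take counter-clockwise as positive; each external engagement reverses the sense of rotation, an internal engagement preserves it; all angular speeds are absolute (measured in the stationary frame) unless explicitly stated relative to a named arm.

class = planetary set [G3 = 19+2·30 = 79; Willis about the carrier]
classification: planetary set

planetary set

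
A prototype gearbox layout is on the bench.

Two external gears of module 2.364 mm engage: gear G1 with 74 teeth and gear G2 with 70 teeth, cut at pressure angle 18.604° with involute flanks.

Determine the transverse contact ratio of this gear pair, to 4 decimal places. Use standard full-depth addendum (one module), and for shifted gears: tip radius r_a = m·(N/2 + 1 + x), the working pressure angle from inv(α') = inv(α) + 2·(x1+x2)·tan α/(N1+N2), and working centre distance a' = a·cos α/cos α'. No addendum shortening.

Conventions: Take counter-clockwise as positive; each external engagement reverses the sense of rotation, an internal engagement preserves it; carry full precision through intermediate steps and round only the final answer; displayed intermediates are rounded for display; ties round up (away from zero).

topology: single-mesh involute geometry — m = 2.364, 74T/70T pair
base radii: r_b1 = 82.897459, r_b2 = 78.416516
tip radii: r_a1 = 89.832000, r_a2 = 85.104000
no profile shift: α' = α, a' = a
action lengths: √(r_a1²−r_b1²) = 34.609239, √(r_a2²−r_b2²) = 33.068730
base pitch p_b = π·m·cos α = 7.038650
CR = (34.609239 + 33.068730 − 170.208000·sin 18.60400°)/7.038650 = 1.900546
contact ratio ≈ 1.9005

1.9005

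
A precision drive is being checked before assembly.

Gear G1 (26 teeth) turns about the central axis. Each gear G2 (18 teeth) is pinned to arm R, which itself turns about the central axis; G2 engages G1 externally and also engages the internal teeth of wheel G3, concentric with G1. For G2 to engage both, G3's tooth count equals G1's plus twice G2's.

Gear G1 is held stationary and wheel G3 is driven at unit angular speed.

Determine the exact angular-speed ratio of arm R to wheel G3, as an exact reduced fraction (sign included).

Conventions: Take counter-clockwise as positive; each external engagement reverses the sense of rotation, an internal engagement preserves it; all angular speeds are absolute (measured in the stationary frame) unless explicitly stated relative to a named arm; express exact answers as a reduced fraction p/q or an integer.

31/44

topology: planetary set — G1 26T / G2 18T / G3 62T, arm = carrier (Willis)
ring teeth: 26 + 2·18 = 62
26(ω_sun−ω_arm) = −62(ω_ring−ω_arm),  ω_sun = 0, ω_ring = 1
26(0−ω_arm) = −62(1−ω_arm)  ⇒  88·ω_arm = 62  ⇒  ω_arm = 31/44
ω_out/ω_in = 31/44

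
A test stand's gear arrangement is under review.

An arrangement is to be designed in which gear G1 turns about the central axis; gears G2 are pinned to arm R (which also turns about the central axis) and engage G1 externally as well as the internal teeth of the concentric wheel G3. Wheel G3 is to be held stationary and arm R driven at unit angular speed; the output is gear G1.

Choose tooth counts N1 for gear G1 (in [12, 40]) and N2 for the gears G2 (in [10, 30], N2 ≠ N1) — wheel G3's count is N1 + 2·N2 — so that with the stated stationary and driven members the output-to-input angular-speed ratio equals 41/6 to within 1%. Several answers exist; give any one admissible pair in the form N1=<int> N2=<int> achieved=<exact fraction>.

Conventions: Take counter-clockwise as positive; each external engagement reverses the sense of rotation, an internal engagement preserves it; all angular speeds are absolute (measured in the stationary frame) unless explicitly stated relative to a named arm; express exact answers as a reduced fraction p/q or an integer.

N1=12 N2=29 achieved=41/6

class = planetary set [ratio 41/6 wanted; Willis about the carrier]
Willis with ω_ring = 0: ω_sun/ω_arm = (N1+N3)/N1; set equal to 41/6  ⇒  N3/N1 = 41/6 − 1 = 35/6
N3 = N1 + 2·N2  ⇒  N2/N1 = (N3/N1 − 1)/2 = (35/6 − 1)/2 = 29/12
smallest multiple with N1 ≥ 12 and N2 ≥ 10: k = 1  ⇒  N1 = 1·12 = 12, N2 = 1·29 = 29 (N1 ≤ 40, N2 ≤ 30, N2 ≠ N1 ✓), N3 = 12 + 2·29 = 70
check: (N1+N3)/N1 with N1 = 12, N3 = 70 gives 41/6; |achieved − target| = 0 ≤ 41/600 ✓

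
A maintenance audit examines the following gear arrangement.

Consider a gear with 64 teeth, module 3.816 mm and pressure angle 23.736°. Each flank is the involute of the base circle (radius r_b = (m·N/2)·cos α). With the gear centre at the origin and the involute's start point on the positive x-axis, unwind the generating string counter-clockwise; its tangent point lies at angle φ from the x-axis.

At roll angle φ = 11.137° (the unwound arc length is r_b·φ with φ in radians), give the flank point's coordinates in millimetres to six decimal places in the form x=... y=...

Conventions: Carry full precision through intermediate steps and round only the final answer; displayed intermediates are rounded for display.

class = single-mesh tooth geometry [base-circle involute, m = 3.816, 64T]
pitch radius r_p = m·N/2 = 3.816·64/2 = 122.112000
base radius r_b = r_p·cos α = 122.112000·cos 23.736° = 111.782529
roll angle φ = 11.137° = 0.19437732 rad
x = r_b·(cos φ + φ·sin φ) = 113.874338
y = r_b·(sin φ − φ·cos φ) = 0.272614

x=113.874338 y=0.272614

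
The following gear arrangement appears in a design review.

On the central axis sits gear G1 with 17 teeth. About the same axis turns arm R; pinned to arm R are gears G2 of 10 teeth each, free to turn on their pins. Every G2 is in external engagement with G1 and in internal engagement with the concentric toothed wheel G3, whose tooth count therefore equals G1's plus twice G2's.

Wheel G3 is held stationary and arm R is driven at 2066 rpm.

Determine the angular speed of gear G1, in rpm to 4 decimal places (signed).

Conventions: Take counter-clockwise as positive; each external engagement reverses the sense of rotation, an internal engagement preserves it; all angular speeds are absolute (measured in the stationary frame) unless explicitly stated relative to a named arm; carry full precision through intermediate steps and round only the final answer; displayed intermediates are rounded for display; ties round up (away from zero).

+6562.5882 rpm

topology: planetary set — G1 17T / G2 10T / G3 37T, arm = carrier (Willis)
normalise by the input: solve with ω_arm = 1, then scale by 2066 rpm
ring teeth: 17 + 2·10 = 37
17(ω_sun−ω_arm) = −37(ω_ring−ω_arm),  ω_ring = 0, ω_arm = 1
ω_sun = 1 − (37/17)(0−1) = 54/17
scale: ω_sun = 54/17 × 2066 rpm = +6562.5882 rpm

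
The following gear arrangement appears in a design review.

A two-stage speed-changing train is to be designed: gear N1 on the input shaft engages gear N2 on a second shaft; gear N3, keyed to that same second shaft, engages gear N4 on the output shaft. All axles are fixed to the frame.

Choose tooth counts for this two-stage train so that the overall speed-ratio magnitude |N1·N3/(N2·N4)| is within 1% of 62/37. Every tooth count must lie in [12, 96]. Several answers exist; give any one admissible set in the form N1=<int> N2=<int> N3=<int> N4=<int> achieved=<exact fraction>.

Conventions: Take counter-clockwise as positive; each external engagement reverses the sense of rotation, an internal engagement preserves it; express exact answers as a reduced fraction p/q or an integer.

N1=12 N2=37 N3=62 N4=12 achieved=62/37

2-stage fixed-axis compound train for ratio 62/37
target = 62/37 in lowest terms: an exact hit needs N1·N3 = k·62 and N2·N4 = k·37 for one integer k, every count in [12, 96]; additionally prefer no 1:1 stage (N1 ≠ N2, N3 ≠ N4)
k = 1…11: no 1:1-free in-range split of k·62 and k·37 into factor pairs; take k = 12
k = 12: N1·N3 = 744 = 12·62, N2·N4 = 444 = 37·12
achieved = 12·62/(37·12) = 62/37; |achieved − target| = 0 ≤ 31/1850 ✓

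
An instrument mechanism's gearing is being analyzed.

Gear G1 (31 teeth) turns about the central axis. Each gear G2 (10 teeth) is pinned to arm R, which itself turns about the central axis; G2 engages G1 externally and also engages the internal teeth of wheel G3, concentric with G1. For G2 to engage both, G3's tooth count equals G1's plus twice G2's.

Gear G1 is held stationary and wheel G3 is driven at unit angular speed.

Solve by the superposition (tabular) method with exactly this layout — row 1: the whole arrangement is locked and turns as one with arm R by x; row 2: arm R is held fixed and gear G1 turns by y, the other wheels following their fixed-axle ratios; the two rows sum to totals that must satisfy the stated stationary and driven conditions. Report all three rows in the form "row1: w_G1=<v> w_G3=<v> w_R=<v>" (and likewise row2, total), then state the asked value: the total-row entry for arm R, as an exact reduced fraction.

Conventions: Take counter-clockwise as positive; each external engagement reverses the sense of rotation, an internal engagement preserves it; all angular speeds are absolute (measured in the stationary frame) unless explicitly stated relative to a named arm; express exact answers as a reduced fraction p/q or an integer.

row1: w_G1=51/82 w_G3=51/82 w_R=51/82
row2: w_G1=-51/82 w_G3=31/82 w_R=0
total: w_G1=0 w_G3=1 w_R=51/82
asked value: 51/82

planetary set (31T centre, 10T on arm, 51T internal) — Willis relation
row 1 (train locked, turned with arm): all members turn x
row 2: sun turns y, ring = −(31/51)·y, arm 0
boundary: total ω_sun = x + y = 0 and total ω_ring = x − (31/51)·y = 1  ⇒  y = -51/82, x = 51/82
row 2 ring = −(31/51)·(-51/82) = 31/82
totals (row 1 + row 2): sun 51/82 + (-51/82) = 0, ring 51/82 + 31/82 = 1, arm 51/82 + 0 = 51/82
asked cell (total, arm) = 51/82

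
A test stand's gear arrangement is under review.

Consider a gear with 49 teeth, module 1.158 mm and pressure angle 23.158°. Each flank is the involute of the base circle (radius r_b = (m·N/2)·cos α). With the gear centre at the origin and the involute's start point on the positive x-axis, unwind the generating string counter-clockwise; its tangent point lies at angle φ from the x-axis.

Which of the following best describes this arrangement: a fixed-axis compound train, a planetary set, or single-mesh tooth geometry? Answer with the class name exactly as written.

single-mesh tooth geometry

class = single-mesh tooth geometry [base-circle involute, m = 1.158, 49T]
classification: single-mesh tooth geometry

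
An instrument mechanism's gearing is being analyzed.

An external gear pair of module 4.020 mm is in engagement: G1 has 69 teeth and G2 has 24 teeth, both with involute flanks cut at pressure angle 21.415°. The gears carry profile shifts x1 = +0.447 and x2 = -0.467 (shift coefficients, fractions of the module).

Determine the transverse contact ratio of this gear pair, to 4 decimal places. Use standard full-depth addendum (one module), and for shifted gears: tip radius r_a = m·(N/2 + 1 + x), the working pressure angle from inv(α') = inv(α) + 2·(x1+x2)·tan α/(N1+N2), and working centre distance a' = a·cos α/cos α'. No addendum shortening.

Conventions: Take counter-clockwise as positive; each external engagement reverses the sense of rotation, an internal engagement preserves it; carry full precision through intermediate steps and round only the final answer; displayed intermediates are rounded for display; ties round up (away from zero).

1.6758

recognized (one external pair, fixed centres): single-mesh tooth geometry, m = 4.020, N1 = 69, N2 = 24
base radii: r_b1 = 129.114878, r_b2 = 44.909523
tip radii: r_a1 = 144.506940, r_a2 = 50.382660
inv(α') = inv(21.415°) + 2·(+0.447-0.467)·tan α/(69+24) = 0.01826681  ⇒  α' = 21.35196°
a' = a·cos α / cos α' = 186.9300·cos 21.415°/cos 21.35196° = 186.849487
action lengths: √(r_a1²−r_b1²) = 64.896871, √(r_a2²−r_b2²) = 22.837407
base pitch p_b = π·m·cos α = 11.757286
CR = (64.896871 + 22.837407 − 186.849487·sin 21.35196°)/11.757286 = 1.675822
contact ratio ≈ 1.6758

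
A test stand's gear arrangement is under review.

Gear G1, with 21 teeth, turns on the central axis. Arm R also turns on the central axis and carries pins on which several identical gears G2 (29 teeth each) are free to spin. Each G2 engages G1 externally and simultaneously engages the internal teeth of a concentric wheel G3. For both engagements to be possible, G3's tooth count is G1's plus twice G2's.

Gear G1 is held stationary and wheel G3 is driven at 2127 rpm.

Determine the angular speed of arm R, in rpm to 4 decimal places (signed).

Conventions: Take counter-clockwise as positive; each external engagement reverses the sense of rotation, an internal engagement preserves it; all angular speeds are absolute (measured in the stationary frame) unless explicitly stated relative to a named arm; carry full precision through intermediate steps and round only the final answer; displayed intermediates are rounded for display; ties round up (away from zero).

planetary set (21T centre, 29T on arm, 79T internal) — Willis relation
normalise by the input: solve with ω_ring = 1, then scale by 2127 rpm
ring teeth: 21 + 2·29 = 79
21(ω_sun−ω_arm) = −79(ω_ring−ω_arm),  ω_sun = 0, ω_ring = 1
21(0−ω_arm) = −79(1−ω_arm)  ⇒  100·ω_arm = 79  ⇒  ω_arm = 79/100
scale: ω_arm = 79/100 × 2127 rpm = +1680.3300 rpm

+1680.3300 rpm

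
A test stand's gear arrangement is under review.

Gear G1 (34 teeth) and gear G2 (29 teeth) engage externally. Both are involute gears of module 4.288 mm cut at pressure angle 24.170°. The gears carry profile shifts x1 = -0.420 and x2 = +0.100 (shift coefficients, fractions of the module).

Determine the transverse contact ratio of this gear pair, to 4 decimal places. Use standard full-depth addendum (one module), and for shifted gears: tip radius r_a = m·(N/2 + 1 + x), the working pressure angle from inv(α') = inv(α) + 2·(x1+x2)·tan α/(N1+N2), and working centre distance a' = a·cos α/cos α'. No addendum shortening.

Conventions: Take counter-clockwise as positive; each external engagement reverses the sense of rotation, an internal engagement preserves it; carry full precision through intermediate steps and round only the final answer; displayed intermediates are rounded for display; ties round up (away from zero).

topology: single-mesh involute geometry — m = 4.288, 34T/29T pair
base radii: r_b1 = 66.505545, r_b2 = 56.725318
tip radii: r_a1 = 75.383040, r_a2 = 66.892800
inv(α') = inv(24.170°) + 2·(-0.420+0.100)·tan α/(34+29) = 0.02238341  ⇒  α' = 22.78611°
a' = a·cos α / cos α' = 135.0720·cos 24.170°/cos 22.78611° = 133.662256
action lengths: √(r_a1²−r_b1²) = 35.491058, √(r_a2²−r_b2²) = 35.452574
base pitch p_b = π·m·cos α = 12.290196
CR = (35.491058 + 35.452574 − 133.662256·sin 22.78611°)/12.290196 = 1.560374
contact ratio ≈ 1.5604

1.5604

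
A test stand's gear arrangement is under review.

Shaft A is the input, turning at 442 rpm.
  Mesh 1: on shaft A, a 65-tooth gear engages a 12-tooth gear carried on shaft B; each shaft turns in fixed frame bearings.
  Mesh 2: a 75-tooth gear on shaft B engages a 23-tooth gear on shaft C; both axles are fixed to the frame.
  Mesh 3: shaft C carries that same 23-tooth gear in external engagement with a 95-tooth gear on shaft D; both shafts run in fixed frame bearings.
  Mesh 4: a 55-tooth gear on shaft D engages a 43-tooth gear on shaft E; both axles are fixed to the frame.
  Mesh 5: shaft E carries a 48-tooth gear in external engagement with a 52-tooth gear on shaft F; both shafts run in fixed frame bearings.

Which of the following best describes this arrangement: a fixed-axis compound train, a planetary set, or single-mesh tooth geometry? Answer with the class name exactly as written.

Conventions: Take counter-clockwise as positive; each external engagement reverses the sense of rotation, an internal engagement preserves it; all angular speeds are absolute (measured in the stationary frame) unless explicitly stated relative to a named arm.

fixed-axis compound train

topology: fixed-axis compound train — 5 meshes, A→F
classification: fixed-axis compound train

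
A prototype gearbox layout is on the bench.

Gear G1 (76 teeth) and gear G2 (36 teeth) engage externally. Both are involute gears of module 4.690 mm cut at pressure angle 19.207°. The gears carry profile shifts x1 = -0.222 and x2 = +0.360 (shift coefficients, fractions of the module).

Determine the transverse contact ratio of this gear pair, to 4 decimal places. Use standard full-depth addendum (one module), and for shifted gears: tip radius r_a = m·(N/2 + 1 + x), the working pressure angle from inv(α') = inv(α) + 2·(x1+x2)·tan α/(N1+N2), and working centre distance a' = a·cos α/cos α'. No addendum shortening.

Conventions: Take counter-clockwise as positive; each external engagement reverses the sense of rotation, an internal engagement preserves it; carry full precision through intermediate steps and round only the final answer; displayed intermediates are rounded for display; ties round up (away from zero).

single-mesh involute tooth geometry (76T engaging 36T at module 4.690)
base radii: r_b1 = 168.299595, r_b2 = 79.720861
tip radii: r_a1 = 181.868820, r_a2 = 90.798400
inv(α') = inv(19.207°) + 2·(-0.222+0.360)·tan α/(76+36) = 0.01400694  ⇒  α' = 19.60339°
a' = a·cos α / cos α' = 262.6400·cos 19.207°/cos 19.60339° = 263.280836
action lengths: √(r_a1²−r_b1²) = 68.931227, √(r_a2²−r_b2²) = 43.461866
base pitch p_b = π·m·cos α = 13.913915
CR = (68.931227 + 43.461866 − 263.280836·sin 19.60339°)/13.913915 = 1.729238
contact ratio ≈ 1.7292

1.7292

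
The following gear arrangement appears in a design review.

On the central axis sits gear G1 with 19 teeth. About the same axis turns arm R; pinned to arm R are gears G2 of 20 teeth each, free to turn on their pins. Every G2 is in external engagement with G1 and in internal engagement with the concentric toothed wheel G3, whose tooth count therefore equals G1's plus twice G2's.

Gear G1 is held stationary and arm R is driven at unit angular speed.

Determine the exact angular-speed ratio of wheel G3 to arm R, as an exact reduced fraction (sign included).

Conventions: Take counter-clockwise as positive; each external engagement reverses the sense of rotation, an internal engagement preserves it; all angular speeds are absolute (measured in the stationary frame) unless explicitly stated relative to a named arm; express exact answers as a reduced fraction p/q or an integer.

78/59

class = planetary set [G3 = 19+2·20 = 59; Willis about the carrier]
ring teeth: 19 + 2·20 = 59
19(ω_sun−ω_arm) = −59(ω_ring−ω_arm),  ω_sun = 0, ω_arm = 1
ω_ring = 1 − (19/59)(0−1) = 78/59
ω_out/ω_in = 78/59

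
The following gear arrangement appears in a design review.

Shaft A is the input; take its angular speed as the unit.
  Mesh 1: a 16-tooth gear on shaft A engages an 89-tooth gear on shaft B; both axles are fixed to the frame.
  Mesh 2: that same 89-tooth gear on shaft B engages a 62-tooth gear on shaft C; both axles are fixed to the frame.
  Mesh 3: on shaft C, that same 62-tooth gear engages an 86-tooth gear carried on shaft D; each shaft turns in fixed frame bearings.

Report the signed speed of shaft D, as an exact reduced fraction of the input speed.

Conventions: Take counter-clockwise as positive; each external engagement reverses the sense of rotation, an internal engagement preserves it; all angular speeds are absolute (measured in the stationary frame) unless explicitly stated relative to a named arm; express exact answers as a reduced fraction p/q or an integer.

3-mesh fixed-axis compound train (all bearings frame-fixed)
mesh 1 [16T→89T]: |ω|/ω_in = 1×16/89 = 16/89, sense flips to −
mesh 2 [89T→62T]: |ω|/ω_in = (16/89)×89/62 = 8/31, sense flips to +
mesh 3 [62T→86T]: |ω|/ω_in = (8/31)×62/86 = 8/43, sense flips to −
signed output speed (× input speed) = -8/43

-8/43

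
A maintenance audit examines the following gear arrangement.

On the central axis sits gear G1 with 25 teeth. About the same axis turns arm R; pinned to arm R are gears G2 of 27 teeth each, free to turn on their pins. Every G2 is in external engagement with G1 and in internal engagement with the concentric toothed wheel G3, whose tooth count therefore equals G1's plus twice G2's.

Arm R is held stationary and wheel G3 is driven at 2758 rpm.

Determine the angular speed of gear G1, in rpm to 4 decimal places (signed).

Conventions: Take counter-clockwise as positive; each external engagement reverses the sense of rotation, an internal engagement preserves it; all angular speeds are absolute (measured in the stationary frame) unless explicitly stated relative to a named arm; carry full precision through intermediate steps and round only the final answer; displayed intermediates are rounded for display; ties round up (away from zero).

-8715.2800 rpm

recognized (axles ride arm R): planetary set, 25/27/79 teeth
normalise by the input: solve with ω_ring = 1, then scale by 2758 rpm
ring teeth: 25 + 2·27 = 79
25(ω_sun−ω_arm) = −79(ω_ring−ω_arm),  ω_arm = 0, ω_ring = 1
ω_sun = 0 − (79/25)(1−0) = -79/25
scale: ω_sun = -79/25 × 2758 rpm = -8715.2800 rpm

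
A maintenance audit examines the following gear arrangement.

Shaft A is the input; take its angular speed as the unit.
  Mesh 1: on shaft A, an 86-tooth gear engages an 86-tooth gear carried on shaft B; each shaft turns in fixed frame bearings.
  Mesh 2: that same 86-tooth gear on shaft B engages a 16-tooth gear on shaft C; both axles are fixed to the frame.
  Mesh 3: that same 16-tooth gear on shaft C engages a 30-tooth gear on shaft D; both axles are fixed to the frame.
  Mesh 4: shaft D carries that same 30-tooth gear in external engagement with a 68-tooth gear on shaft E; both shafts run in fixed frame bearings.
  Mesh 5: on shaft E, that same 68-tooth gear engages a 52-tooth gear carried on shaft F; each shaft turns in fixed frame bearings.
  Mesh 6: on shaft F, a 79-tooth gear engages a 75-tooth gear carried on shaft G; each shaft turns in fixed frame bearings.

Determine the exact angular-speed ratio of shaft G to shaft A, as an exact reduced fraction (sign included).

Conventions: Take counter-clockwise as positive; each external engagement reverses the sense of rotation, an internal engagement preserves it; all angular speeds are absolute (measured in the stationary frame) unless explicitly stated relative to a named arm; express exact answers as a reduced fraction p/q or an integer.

class = fixed-axis compound train [6 meshes; 6 ratios multiply, 6 sense flips]
mesh 1 [86T→86T]: running ratio 1, sense −
mesh 2 [86T→16T]: running ratio 43/8, sense +
mesh 3 [16T→30T]: running ratio 43/15, sense −
mesh 4 [30T→68T]: running ratio 43/34, sense +
mesh 5 [68T→52T]: running ratio 43/26, sense −
mesh 6 [79T→75T]: running ratio 3397/1950, sense +
ω_out/ω_in = 3397/1950

3397/1950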